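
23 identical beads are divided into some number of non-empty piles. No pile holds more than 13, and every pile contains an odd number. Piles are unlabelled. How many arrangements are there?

90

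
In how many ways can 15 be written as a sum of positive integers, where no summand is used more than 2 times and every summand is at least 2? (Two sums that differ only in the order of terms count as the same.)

28

There are too many to list fully; the first 12 (by largest part) are:
15
13, 2
12, 3
11, 4
11, 2, 2
10, 5
10, 3, 2
9, 6
9, 4, 2
9, 3, 3
8, 7
8, 5, 2
…and 16 more, for 28 total.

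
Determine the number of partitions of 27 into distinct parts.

192

Systematic enumeration (by largest part, then next-largest, …) yields 192.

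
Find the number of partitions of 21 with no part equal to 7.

657

Direct enumeration gives 657 partitions.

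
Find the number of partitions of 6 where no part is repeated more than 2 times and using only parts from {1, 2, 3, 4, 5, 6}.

7

They are:
6
5 + 1
4 + 2
4 + 1 + 1
3 + 3
3 + 2 + 1
2 + 2 + 1 + 1
That's 7 in total.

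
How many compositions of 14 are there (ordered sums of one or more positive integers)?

8192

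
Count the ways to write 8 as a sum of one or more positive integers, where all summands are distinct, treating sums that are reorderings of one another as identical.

They are:
8
7 + 1
6 + 2
5 + 3
5 + 2 + 1
4 + 3 + 1

6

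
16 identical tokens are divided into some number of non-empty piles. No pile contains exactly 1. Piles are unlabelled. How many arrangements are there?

There are too many to list fully; the first 12 (by largest part) are:
16
14,2
13,3
12,4
12,2,2
11,5
11,3,2
10,6
10,4,2
10,3,3
10,2,2,2
9,7
…and 43 more, for 55 total.

55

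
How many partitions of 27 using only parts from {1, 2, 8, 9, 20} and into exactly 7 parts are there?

3

Listing the qualifying partitions of 27:
20+2+1+1+1+1+1
9+9+2+2+2+2+1
9+8+2+2+2+2+2
That's 3 in total.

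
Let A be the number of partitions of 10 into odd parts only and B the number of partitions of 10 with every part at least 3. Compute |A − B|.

Partitions of 10 into odd parts only: 10.
Partitions of 10 with every part at least 3: 5.
|10 − 5| = 5.

5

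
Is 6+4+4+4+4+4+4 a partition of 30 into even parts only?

Yes

The parts sum to 30, and the condition 'every summand is even' holds.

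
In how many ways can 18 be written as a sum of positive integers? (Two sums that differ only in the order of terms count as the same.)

385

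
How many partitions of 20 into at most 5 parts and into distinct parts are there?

64

There are too many to list fully; the first 12 (by largest part) are:
20
19, 1
18, 2
17, 3
17, 2, 1
16, 4
16, 3, 1
15, 5
15, 4, 1
15, 3, 2
14, 6
14, 5, 1
…and 52 more, for 64 total.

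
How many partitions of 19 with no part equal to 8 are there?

434

A full systematic count gives 434.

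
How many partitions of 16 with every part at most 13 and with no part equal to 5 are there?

171

Direct enumeration gives 171 partitions.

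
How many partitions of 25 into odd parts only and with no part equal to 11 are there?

120

Systematic enumeration (by largest part, then next-largest, …) yields 120.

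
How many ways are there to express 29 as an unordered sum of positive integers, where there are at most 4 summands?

270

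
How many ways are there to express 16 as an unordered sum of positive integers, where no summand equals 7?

201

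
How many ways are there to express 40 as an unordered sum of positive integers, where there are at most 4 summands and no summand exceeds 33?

Direct enumeration gives 609 partitions.

609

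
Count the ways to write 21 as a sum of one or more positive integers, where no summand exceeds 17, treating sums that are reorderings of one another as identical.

785

A full systematic count gives 785.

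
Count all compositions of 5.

16

The number of compositions of n is 2^(n−1); here 2^4 = 16.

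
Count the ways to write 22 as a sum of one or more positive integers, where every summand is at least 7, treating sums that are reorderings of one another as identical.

7

Listing the qualifying partitions of 22:
22
7 + 15
8 + 14
9 + 13
10 + 12
11 + 11
7 + 7 + 8
Counting gives 7.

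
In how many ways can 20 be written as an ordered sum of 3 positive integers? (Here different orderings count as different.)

171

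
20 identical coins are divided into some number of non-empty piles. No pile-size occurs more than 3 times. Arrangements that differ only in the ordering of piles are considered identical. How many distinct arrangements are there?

320

Enumerating by decreasing first part gives 320 partitions in all.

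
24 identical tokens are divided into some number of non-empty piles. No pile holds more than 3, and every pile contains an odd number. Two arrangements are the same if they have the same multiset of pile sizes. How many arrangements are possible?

9

The partitions of 24 that satisfy the conditions:
3,3,3,3,3,3,3,3
3,3,3,3,3,3,3,1,1,1
3,3,3,3,3,3,1,1,1,1,1,1
3,3,3,3,3,1,1,1,1,1,1,1,1,1
3,3,3,3,1,1,1,1,1,1,1,1,1,1,1,1
3,3,3,1,1,1,1,1,1,1,1,1,1,1,1,1,1,1
3,3,1,1,1,1,1,1,1,1,1,1,1,1,1,1,1,1,1,1
3,1,1,1,1,1,1,1,1,1,1,1,1,1,1,1,1,1,1,1,1,1
1,1,1,1,1,1,1,1,1,1,1,1,1,1,1,1,1,1,1,1,1,1,1,1
That's 9 in total.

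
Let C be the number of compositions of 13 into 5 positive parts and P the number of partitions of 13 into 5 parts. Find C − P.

477

Ordered (compositions into 5 parts): C(12,4) = 495.
Unordered (partitions into 5 parts): 18.
Difference: 495 − 18 = 477.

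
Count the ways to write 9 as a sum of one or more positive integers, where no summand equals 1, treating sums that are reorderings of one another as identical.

8

Listing the qualifying partitions of 9:
9
7 + 2
6 + 3
5 + 4
5 + 2 + 2
4 + 3 + 2
3 + 3 + 3
3 + 2 + 2 + 2
That's 8 in total.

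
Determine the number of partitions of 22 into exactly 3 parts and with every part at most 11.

15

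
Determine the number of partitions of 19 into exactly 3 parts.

A partial list (first 12 by largest part):
1+1+17
1+2+16
1+3+15
2+2+15
1+4+14
2+3+14
1+5+13
2+4+13
3+3+13
1+6+12
2+5+12
3+4+12
…and 18 more, for 30 total.

30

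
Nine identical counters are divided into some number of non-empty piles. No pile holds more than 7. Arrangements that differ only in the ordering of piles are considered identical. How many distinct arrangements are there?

28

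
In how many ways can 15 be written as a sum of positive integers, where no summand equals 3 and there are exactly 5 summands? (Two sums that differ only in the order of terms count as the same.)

Enumerating:
11+1+1+1+1
10+2+1+1+1
9+2+2+1+1
8+4+1+1+1
8+2+2+2+1
7+5+1+1+1
7+4+2+1+1
7+2+2+2+2
6+6+1+1+1
6+5+2+1+1
6+4+2+2+1
5+5+2+2+1
5+4+4+1+1
5+4+2+2+2
4+4+4+2+1

15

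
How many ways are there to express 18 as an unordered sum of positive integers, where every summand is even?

30

A partial list (first 12 by largest part):
18
16+2
14+4
14+2+2
12+6
12+4+2
12+2+2+2
10+8
10+6+2
10+4+4
10+4+2+2
10+2+2+2+2
…and 18 more, for 30 total.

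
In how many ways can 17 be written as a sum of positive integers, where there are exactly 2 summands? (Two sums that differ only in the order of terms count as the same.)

8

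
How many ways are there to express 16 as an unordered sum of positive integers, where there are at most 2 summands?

Enumerating:
16
15 + 1
14 + 2
13 + 3
12 + 4
11 + 5
10 + 6
9 + 7
8 + 8
That's 9 in total.

9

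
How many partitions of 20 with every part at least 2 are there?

137

Systematic enumeration (by largest part, then next-largest, …) yields 137.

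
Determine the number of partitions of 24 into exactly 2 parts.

12

Listing the qualifying partitions of 24:
1,23
2,22
3,21
4,20
5,19
6,18
7,17
8,16
9,15
10,14
11,13
12,12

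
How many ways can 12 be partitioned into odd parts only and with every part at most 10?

14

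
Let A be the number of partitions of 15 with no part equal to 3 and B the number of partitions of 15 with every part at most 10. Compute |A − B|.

65

Partitions of 15 with no part equal to 3: 99.
Partitions of 15 with every part at most 10: 164.
|99 − 164| = 65.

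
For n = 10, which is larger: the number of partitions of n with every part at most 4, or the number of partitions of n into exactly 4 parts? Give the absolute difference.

14

Partitions of 10 with every part at most 4: 23.
Partitions of 10 into exactly 4 parts: 9.
|23 − 9| = 14.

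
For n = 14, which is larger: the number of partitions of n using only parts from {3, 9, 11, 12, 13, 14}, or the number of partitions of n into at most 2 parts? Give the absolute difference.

Partitions of 14 using only parts from {3, 9, 11, 12, 13, 14}: 2.
Partitions of 14 into at most 2 parts: 8.
|2 − 8| = 6.

6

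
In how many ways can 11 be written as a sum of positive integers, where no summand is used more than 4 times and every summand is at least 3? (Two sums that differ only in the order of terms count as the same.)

They are:
11
8,3
7,4
6,5
5,3,3
4,4,3
Counting gives 6.

6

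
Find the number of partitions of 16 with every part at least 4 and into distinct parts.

6

They are:
16
12, 4
11, 5
10, 6
9, 7
7, 5, 4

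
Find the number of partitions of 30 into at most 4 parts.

297

A full systematic count gives 297.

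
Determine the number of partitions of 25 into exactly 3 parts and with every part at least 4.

They are:
17+4+4
16+5+4
15+6+4
15+5+5
14+7+4
14+6+5
13+8+4
13+7+5
13+6+6
12+9+4
12+8+5
12+7+6
11+10+4
11+9+5
11+8+6
11+7+7
10+10+5
10+9+6
10+8+7
9+9+7
9+8+8

21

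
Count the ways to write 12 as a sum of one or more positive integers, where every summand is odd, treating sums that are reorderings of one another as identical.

Listing the qualifying partitions of 12:
1,11
3,9
1,1,1,9
5,7
1,1,3,7
1,1,1,1,1,7
1,1,5,5
1,3,3,5
1,1,1,1,3,5
1,1,1,1,1,1,1,5
3,3,3,3
1,1,1,3,3,3
1,1,1,1,1,1,3,3
1,1,1,1,1,1,1,1,1,3
1,1,1,1,1,1,1,1,1,1,1,1

15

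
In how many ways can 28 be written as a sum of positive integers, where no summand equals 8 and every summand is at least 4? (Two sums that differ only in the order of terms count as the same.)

76

A full systematic count gives 76.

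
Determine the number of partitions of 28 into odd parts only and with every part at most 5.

35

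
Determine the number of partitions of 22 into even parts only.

56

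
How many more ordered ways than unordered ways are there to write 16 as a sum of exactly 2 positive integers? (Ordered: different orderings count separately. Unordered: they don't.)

7

Ordered (compositions into 2 parts): C(15,1) = 15.
Unordered (partitions into 2 parts): 8.
Difference: 15 − 8 = 7.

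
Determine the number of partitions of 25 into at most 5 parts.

377

Enumerating by decreasing first part gives 377 partitions in all.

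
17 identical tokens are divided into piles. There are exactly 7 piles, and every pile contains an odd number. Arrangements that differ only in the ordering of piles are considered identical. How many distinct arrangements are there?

7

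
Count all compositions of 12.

Each of the 11 gaps between 12 units is either a break or not: 2^11 = 2048.

2048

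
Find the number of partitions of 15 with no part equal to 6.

A full systematic count gives 146.

146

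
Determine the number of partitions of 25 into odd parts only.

Counting exhaustively, 142 partitions satisfy the conditions.

142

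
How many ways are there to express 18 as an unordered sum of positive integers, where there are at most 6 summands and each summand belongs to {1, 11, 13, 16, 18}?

3

They are:
18
1, 1, 16
1, 1, 1, 1, 1, 13
Counting gives 3.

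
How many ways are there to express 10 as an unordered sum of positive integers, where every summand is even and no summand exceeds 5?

They are:
4+4+2
4+2+2+2
2+2+2+2+2
Counting gives 3.

3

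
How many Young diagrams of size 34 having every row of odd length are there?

Systematic enumeration (by largest part, then next-largest, …) yields 512.

512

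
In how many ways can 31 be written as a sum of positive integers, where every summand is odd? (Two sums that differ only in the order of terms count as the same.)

A full systematic count gives 340.

340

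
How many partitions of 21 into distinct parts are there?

A full systematic count gives 76.

76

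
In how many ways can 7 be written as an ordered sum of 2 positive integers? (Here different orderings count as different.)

6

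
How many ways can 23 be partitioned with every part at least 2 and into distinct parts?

56

There are too many to list fully; the first 12 (by largest part) are:
23
21, 2
20, 3
19, 4
18, 5
18, 3, 2
17, 6
17, 4, 2
16, 7
16, 5, 2
16, 4, 3
15, 8
…and 44 more, for 56 total.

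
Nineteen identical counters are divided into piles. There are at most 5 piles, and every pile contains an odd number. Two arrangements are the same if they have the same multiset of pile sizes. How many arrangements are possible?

24

The partitions of 19 that satisfy the conditions:
19
17+1+1
15+3+1
15+1+1+1+1
13+5+1
13+3+3
13+3+1+1+1
11+7+1
11+5+3
11+5+1+1+1
11+3+3+1+1
9+9+1
9+7+3
9+7+1+1+1
9+5+5
9+5+3+1+1
9+3+3+3+1
7+7+5
7+7+3+1+1
7+5+5+1+1
7+5+3+3+1
7+3+3+3+3
5+5+5+3+1
5+5+3+3+3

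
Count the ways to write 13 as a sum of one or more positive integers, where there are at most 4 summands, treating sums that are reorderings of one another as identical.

39

There are too many to list fully; the first 12 (by largest part) are:
13
1+12
2+11
1+1+11
3+10
1+2+10
1+1+1+10
4+9
1+3+9
2+2+9
1+1+2+9
5+8
…and 27 more, for 39 total.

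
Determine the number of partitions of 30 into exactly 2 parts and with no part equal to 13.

Listing the qualifying partitions of 30:
29, 1
28, 2
27, 3
26, 4
25, 5
24, 6
23, 7
22, 8
21, 9
20, 10
19, 11
18, 12
16, 14
15, 15
That's 14 in total.

14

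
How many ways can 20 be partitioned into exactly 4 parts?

There are too many to list fully; the first 12 (by largest part) are:
17+1+1+1
16+2+1+1
15+3+1+1
15+2+2+1
14+4+1+1
14+3+2+1
14+2+2+2
13+5+1+1
13+4+2+1
13+3+3+1
13+3+2+2
12+6+1+1
…and 52 more, for 64 total.

64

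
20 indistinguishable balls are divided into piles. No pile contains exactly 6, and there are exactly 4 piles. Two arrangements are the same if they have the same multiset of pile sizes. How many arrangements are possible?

48

There are too many to list fully; the first 12 (by largest part) are:
17, 1, 1, 1
16, 2, 1, 1
15, 3, 1, 1
15, 2, 2, 1
14, 4, 1, 1
14, 3, 2, 1
14, 2, 2, 2
13, 5, 1, 1
13, 4, 2, 1
13, 3, 3, 1
13, 3, 2, 2
12, 5, 2, 1
…and 36 more, for 48 total.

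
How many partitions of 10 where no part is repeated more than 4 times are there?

34

There are too many to list fully; the first 12 (by largest part) are:
10
1+9
2+8
1+1+8
3+7
1+2+7
1+1+1+7
4+6
1+3+6
2+2+6
1+1+2+6
1+1+1+1+6
…and 22 more, for 34 total.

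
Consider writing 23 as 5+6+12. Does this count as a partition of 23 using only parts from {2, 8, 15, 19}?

No

The parts sum to 23, and the condition 'each summand belongs to {2, 8, 15, 19}' is violated.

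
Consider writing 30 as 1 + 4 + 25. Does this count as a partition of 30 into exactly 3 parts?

Yes

The parts sum to 30, and the condition 'there are exactly 3 summands' holds.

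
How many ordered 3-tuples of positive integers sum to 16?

By stars and bars with positive parts, the count is C(15,2) = 105.

105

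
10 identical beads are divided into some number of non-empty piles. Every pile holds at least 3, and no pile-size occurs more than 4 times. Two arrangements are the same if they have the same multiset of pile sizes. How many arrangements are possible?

5

They are:
10
7,3
6,4
5,5
4,3,3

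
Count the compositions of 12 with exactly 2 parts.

By stars and bars with positive parts, the count is C(11,1) = 11.

11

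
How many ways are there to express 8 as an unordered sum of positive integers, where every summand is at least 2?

7

The partitions of 8 that satisfy the conditions:
8
6+2
5+3
4+4
4+2+2
3+3+2
2+2+2+2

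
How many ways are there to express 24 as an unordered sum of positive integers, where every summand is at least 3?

110

Enumerating by decreasing first part gives 110 partitions in all.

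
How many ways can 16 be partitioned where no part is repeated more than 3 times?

132

There are 132 such partitions.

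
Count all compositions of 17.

The number of compositions of n is 2^(n−1); here 2^16 = 65536.

65536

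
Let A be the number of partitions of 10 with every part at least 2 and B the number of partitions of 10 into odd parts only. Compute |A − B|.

Partitions of 10 with every part at least 2: 12.
Partitions of 10 into odd parts only: 10.
|12 − 10| = 2.

2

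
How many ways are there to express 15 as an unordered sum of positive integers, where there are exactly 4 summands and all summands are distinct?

Enumerating:
9+3+2+1
8+4+2+1
7+5+2+1
7+4+3+1
6+5+3+1
6+4+3+2
That's 6 in total.

6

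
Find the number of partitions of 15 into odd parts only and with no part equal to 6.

A partial list (first 12 by largest part):
15
1,1,13
1,3,11
1,1,1,1,11
1,5,9
3,3,9
1,1,1,3,9
1,1,1,1,1,1,9
1,7,7
3,5,7
1,1,1,5,7
1,1,3,3,7
…and 15 more, for 27 total.

27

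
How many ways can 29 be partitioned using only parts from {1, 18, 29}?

3

The partitions of 29 that satisfy the conditions:
29
18+1+1+1+1+1+1+1+1+1+1+1
1+1+1+1+1+1+1+1+1+1+1+1+1+1+1+1+1+1+1+1+1+1+1+1+1+1+1+1+1
Counting gives 3.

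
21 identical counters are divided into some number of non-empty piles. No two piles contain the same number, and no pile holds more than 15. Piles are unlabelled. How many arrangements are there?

66

A partial list (first 12 by largest part):
15,6
15,5,1
15,4,2
15,3,2,1
14,7
14,6,1
14,5,2
14,4,3
14,4,2,1
13,8
13,7,1
13,6,2
…and 54 more, for 66 total.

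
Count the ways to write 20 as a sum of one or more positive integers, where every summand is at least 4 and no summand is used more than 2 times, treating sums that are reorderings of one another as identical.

21

Listing the qualifying partitions of 20:
20
16,4
15,5
14,6
13,7
12,8
12,4,4
11,9
11,5,4
10,10
10,6,4
10,5,5
9,7,4
9,6,5
8,8,4
8,7,5
8,6,6
7,7,6
7,5,4,4
6,6,4,4
6,5,5,4
Counting gives 21.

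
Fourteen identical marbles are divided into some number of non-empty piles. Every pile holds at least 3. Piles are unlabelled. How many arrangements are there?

The partitions of 14 that satisfy the conditions:
14
3+11
4+10
5+9
6+8
3+3+8
7+7
3+4+7
3+5+6
4+4+6
4+5+5
3+3+3+5
3+3+4+4
That's 13 in total.

13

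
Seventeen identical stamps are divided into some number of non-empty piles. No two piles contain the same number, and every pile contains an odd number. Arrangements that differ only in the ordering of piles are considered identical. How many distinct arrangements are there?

5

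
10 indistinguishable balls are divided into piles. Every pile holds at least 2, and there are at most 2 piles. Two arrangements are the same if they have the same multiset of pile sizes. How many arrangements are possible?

5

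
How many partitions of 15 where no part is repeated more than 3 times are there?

105

There are 105 such partitions.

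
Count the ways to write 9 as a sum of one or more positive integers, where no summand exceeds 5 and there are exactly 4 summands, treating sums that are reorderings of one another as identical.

They are:
5 + 2 + 1 + 1
4 + 3 + 1 + 1
4 + 2 + 2 + 1
3 + 3 + 2 + 1
3 + 2 + 2 + 2

5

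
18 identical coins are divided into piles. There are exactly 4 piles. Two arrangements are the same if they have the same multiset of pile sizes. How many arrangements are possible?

There are too many to list fully; the first 12 (by largest part) are:
15 + 1 + 1 + 1
14 + 2 + 1 + 1
13 + 3 + 1 + 1
13 + 2 + 2 + 1
12 + 4 + 1 + 1
12 + 3 + 2 + 1
12 + 2 + 2 + 2
11 + 5 + 1 + 1
11 + 4 + 2 + 1
11 + 3 + 3 + 1
11 + 3 + 2 + 2
10 + 6 + 1 + 1
…and 35 more, for 47 total.

47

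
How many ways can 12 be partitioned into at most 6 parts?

58

A partial list (first 12 by largest part):
12
11 + 1
10 + 2
10 + 1 + 1
9 + 3
9 + 2 + 1
9 + 1 + 1 + 1
8 + 4
8 + 3 + 1
8 + 2 + 2
8 + 2 + 1 + 1
8 + 1 + 1 + 1 + 1
…and 46 more, for 58 total.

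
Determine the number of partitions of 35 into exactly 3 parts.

Enumerating by decreasing first part gives 102 partitions in all.

102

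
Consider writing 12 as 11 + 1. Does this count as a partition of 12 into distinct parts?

Yes

The parts sum to 12, and the condition 'all summands are distinct' holds.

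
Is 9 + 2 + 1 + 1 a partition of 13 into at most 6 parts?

Yes

The parts sum to 13, and the condition 'there are at most 6 summands' holds.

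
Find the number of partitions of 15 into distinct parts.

A partial list (first 12 by largest part):
15
14 + 1
13 + 2
12 + 3
12 + 2 + 1
11 + 4
11 + 3 + 1
10 + 5
10 + 4 + 1
10 + 3 + 2
9 + 6
9 + 5 + 1
…and 15 more, for 27 total.

27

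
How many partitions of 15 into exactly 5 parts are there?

A partial list (first 12 by largest part):
11+1+1+1+1
10+2+1+1+1
9+3+1+1+1
9+2+2+1+1
8+4+1+1+1
8+3+2+1+1
8+2+2+2+1
7+5+1+1+1
7+4+2+1+1
7+3+3+1+1
7+3+2+2+1
7+2+2+2+2
…and 18 more, for 30 total.

30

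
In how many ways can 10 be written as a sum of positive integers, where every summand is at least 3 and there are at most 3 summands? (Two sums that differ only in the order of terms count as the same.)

5

They are:
10
7,3
6,4
5,5
4,3,3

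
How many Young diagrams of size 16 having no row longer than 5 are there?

101

Direct enumeration gives 101 partitions.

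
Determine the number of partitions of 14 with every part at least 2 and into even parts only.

Listing the qualifying partitions of 14:
14
12,2
10,4
10,2,2
8,6
8,4,2
8,2,2,2
6,6,2
6,4,4
6,4,2,2
6,2,2,2,2
4,4,4,2
4,4,2,2,2
4,2,2,2,2,2
2,2,2,2,2,2,2
Counting gives 15.

15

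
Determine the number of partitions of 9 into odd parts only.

8

Listing the qualifying partitions of 9:
9
7, 1, 1
5, 3, 1
5, 1, 1, 1, 1
3, 3, 3
3, 3, 1, 1, 1
3, 1, 1, 1, 1, 1, 1
1, 1, 1, 1, 1, 1, 1, 1, 1
Counting gives 8.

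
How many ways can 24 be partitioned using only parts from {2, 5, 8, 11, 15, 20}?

12

Enumerating:
20 + 2 + 2
15 + 5 + 2 + 2
11 + 11 + 2
11 + 8 + 5
11 + 5 + 2 + 2 + 2 + 2
8 + 8 + 8
8 + 8 + 2 + 2 + 2 + 2
8 + 5 + 5 + 2 + 2 + 2
8 + 2 + 2 + 2 + 2 + 2 + 2 + 2 + 2
5 + 5 + 5 + 5 + 2 + 2
5 + 5 + 2 + 2 + 2 + 2 + 2 + 2 + 2
2 + 2 + 2 + 2 + 2 + 2 + 2 + 2 + 2 + 2 + 2 + 2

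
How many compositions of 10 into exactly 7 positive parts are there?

Place 6 bars in the 9 internal gaps of a row of 10 dots: C(9,6) = 84.

84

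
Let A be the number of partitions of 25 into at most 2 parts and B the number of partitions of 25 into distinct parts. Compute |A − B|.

Partitions of 25 into at most 2 parts: 13.
Partitions of 25 into distinct parts: 142.
|13 − 142| = 129.

129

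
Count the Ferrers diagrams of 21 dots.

A full systematic count gives 792.

792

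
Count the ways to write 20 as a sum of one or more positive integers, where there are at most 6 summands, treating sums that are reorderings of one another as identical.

282

Systematic enumeration (by largest part, then next-largest, …) yields 282.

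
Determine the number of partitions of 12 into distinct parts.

15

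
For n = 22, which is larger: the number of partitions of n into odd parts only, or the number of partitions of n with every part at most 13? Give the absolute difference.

Partitions of 22 into odd parts only: 89.
Partitions of 22 with every part at most 13: 935.
|89 − 935| = 846.

846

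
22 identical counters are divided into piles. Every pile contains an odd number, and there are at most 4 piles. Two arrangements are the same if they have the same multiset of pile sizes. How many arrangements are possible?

24

Listing the qualifying partitions of 22:
21+1
19+3
19+1+1+1
17+5
17+3+1+1
15+7
15+5+1+1
15+3+3+1
13+9
13+7+1+1
13+5+3+1
13+3+3+3
11+11
11+9+1+1
11+7+3+1
11+5+5+1
11+5+3+3
9+9+3+1
9+7+5+1
9+7+3+3
9+5+5+3
7+7+7+1
7+7+5+3
7+5+5+5
That's 24 in total.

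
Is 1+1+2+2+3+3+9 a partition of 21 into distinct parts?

The parts sum to 21, and the condition 'all summands are distinct' is violated.

No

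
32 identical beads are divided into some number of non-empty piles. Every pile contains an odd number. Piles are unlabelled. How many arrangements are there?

Counting exhaustively, 390 partitions satisfy the conditions.

390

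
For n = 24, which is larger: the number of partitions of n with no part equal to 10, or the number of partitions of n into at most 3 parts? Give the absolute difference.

Partitions of 24 with no part equal to 10: 1440.
Partitions of 24 into at most 3 parts: 61.
|1440 − 61| = 1379.

1379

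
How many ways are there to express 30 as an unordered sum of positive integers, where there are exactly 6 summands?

532

There are 532 such partitions.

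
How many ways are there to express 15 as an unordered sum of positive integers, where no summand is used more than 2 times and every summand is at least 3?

Enumerating:
15
12, 3
11, 4
10, 5
9, 6
9, 3, 3
8, 7
8, 4, 3
7, 5, 3
7, 4, 4
6, 6, 3
6, 5, 4
5, 4, 3, 3

13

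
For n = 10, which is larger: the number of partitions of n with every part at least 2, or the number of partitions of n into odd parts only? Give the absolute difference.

Partitions of 10 with every part at least 2: 12.
Partitions of 10 into odd parts only: 10.
|12 − 10| = 2.

2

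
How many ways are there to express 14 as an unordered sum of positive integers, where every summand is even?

15

Listing the qualifying partitions of 14:
14
12+2
10+4
10+2+2
8+6
8+4+2
8+2+2+2
6+6+2
6+4+4
6+4+2+2
6+2+2+2+2
4+4+4+2
4+4+2+2+2
4+2+2+2+2+2
2+2+2+2+2+2+2
That's 15 in total.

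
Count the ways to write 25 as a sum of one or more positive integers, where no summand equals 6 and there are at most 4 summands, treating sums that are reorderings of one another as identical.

145

There are 145 such partitions.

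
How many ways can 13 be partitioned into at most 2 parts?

The partitions of 13 that satisfy the conditions:
13
1 + 12
2 + 11
3 + 10
4 + 9
5 + 8
6 + 7

7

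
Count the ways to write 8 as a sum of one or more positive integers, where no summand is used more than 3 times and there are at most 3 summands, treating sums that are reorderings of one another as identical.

10

Enumerating:
8
7, 1
6, 2
6, 1, 1
5, 3
5, 2, 1
4, 4
4, 3, 1
4, 2, 2
3, 3, 2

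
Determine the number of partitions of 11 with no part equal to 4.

A partial list (first 12 by largest part):
11
10+1
9+2
9+1+1
8+3
8+2+1
8+1+1+1
7+3+1
7+2+2
7+2+1+1
7+1+1+1+1
6+5
…and 29 more, for 41 total.

41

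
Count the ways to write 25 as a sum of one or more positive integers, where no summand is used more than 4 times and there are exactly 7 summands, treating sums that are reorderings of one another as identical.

224

A full systematic count gives 224.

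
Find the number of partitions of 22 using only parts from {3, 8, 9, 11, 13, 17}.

5

They are:
13, 9
13, 3, 3, 3
11, 11
11, 8, 3
8, 8, 3, 3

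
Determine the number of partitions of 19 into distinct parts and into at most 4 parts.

49

There are too many to list fully; the first 12 (by largest part) are:
19
18 + 1
17 + 2
16 + 3
16 + 2 + 1
15 + 4
15 + 3 + 1
14 + 5
14 + 4 + 1
14 + 3 + 2
13 + 6
13 + 5 + 1
…and 37 more, for 49 total.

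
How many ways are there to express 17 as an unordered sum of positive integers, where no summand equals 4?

196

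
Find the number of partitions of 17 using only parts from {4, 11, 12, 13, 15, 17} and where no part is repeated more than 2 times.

2

Enumerating:
17
4,13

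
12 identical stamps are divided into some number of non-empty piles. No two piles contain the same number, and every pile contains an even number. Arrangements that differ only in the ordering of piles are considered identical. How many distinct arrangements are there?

Enumerating:
12
10+2
8+4
6+4+2

4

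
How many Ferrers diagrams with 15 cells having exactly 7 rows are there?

They are:
9 + 1 + 1 + 1 + 1 + 1 + 1
8 + 2 + 1 + 1 + 1 + 1 + 1
7 + 3 + 1 + 1 + 1 + 1 + 1
7 + 2 + 2 + 1 + 1 + 1 + 1
6 + 4 + 1 + 1 + 1 + 1 + 1
6 + 3 + 2 + 1 + 1 + 1 + 1
6 + 2 + 2 + 2 + 1 + 1 + 1
5 + 5 + 1 + 1 + 1 + 1 + 1
5 + 4 + 2 + 1 + 1 + 1 + 1
5 + 3 + 3 + 1 + 1 + 1 + 1
5 + 3 + 2 + 2 + 1 + 1 + 1
5 + 2 + 2 + 2 + 2 + 1 + 1
4 + 4 + 3 + 1 + 1 + 1 + 1
4 + 4 + 2 + 2 + 1 + 1 + 1
4 + 3 + 3 + 2 + 1 + 1 + 1
4 + 3 + 2 + 2 + 2 + 1 + 1
4 + 2 + 2 + 2 + 2 + 2 + 1
3 + 3 + 3 + 3 + 1 + 1 + 1
3 + 3 + 3 + 2 + 2 + 1 + 1
3 + 3 + 2 + 2 + 2 + 2 + 1
3 + 2 + 2 + 2 + 2 + 2 + 2

21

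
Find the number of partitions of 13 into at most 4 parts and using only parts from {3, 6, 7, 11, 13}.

3

Listing the qualifying partitions of 13:
13
7, 6
7, 3, 3
That's 3 in total.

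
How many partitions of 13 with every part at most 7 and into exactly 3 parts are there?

8

Enumerating:
1+5+7
2+4+7
3+3+7
1+6+6
2+5+6
3+4+6
3+5+5
4+4+5
That's 8 in total.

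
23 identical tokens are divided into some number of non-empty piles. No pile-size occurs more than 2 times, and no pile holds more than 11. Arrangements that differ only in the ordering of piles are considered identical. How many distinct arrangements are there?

246

There are 246 such partitions.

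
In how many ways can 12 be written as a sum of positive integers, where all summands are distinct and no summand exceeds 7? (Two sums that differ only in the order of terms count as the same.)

They are:
7 + 5
7 + 4 + 1
7 + 3 + 2
6 + 5 + 1
6 + 4 + 2
6 + 3 + 2 + 1
5 + 4 + 3
5 + 4 + 2 + 1
Counting gives 8.

8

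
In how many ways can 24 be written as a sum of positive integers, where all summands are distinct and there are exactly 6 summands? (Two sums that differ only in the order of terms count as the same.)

3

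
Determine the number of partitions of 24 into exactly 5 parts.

164

A full systematic count gives 164.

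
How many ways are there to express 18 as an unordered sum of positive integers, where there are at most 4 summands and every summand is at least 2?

51

There are too many to list fully; the first 12 (by largest part) are:
18
16,2
15,3
14,4
14,2,2
13,5
13,3,2
12,6
12,4,2
12,3,3
12,2,2,2
11,7
…and 39 more, for 51 total.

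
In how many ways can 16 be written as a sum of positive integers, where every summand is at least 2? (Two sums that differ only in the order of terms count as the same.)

A partial list (first 12 by largest part):
16
14 + 2
13 + 3
12 + 4
12 + 2 + 2
11 + 5
11 + 3 + 2
10 + 6
10 + 4 + 2
10 + 3 + 3
10 + 2 + 2 + 2
9 + 7
…and 43 more, for 55 total.

55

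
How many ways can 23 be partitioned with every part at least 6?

Listing the qualifying partitions of 23:
23
6+17
7+16
8+15
9+14
10+13
11+12
6+6+11
6+7+10
6+8+9
7+7+9
7+8+8
Counting gives 12.

12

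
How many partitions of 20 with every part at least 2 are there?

Enumerating by decreasing first part gives 137 partitions in all.

137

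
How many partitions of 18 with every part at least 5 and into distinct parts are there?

The partitions of 18 that satisfy the conditions:
18
13 + 5
12 + 6
11 + 7
10 + 8
7 + 6 + 5
That's 6 in total.

6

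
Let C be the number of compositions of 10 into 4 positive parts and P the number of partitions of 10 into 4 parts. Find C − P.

Compositions: C(9,3) = 84.
Unordered (partitions into 4 parts): 9.
Difference: 84 − 9 = 75.

75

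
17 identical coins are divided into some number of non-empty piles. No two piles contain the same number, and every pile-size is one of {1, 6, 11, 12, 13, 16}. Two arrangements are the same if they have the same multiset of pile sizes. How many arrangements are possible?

Enumerating:
1,16
6,11
That's 2 in total.

2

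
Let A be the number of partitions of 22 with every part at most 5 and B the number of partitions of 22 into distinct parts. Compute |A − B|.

Partitions of 22 with every part at most 5: 255.
Partitions of 22 into distinct parts: 89.
|255 − 89| = 166.

166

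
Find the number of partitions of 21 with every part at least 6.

Enumerating:
21
15, 6
14, 7
13, 8
12, 9
11, 10
9, 6, 6
8, 7, 6
7, 7, 7
Counting gives 9.

9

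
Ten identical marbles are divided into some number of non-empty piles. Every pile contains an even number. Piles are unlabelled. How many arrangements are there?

7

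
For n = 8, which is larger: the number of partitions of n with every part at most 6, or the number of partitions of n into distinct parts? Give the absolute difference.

14

Partitions of 8 with every part at most 6: 20.
Partitions of 8 into distinct parts: 6.
|20 − 6| = 14.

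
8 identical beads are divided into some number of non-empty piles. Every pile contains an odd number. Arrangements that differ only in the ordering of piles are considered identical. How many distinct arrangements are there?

6

The partitions of 8 that satisfy the conditions:
7,1
5,3
5,1,1,1
3,3,1,1
3,1,1,1,1,1
1,1,1,1,1,1,1,1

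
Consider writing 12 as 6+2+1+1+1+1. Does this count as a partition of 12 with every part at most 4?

The parts sum to 12, and the condition 'no summand exceeds 4' is violated.

No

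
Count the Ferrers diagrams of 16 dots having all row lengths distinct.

32

There are too many to list fully; the first 12 (by largest part) are:
16
1, 15
2, 14
3, 13
1, 2, 13
4, 12
1, 3, 12
5, 11
1, 4, 11
2, 3, 11
6, 10
1, 5, 10
…and 20 more, for 32 total.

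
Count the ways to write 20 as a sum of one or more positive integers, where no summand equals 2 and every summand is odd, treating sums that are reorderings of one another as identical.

64

A partial list (first 12 by largest part):
19 + 1
17 + 3
17 + 1 + 1 + 1
15 + 5
15 + 3 + 1 + 1
15 + 1 + 1 + 1 + 1 + 1
13 + 7
13 + 5 + 1 + 1
13 + 3 + 3 + 1
13 + 3 + 1 + 1 + 1 + 1
13 + 1 + 1 + 1 + 1 + 1 + 1 + 1
11 + 9
…and 52 more, for 64 total.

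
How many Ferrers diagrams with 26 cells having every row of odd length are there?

165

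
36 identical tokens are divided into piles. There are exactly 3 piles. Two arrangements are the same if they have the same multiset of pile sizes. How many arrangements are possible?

108

Systematic enumeration (by largest part, then next-largest, …) yields 108.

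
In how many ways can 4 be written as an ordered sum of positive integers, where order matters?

The number of compositions of n is 2^(n−1); here 2^3 = 8.

8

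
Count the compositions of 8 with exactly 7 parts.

Equivalently, choose which 6 of the 7 gaps become plus signs: C(7,6) = 7.

7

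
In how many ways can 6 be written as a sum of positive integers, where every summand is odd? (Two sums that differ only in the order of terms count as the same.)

4

Enumerating:
5+1
3+3
3+1+1+1
1+1+1+1+1+1
Counting gives 4.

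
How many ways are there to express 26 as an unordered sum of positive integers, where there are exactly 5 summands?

Counting exhaustively, 221 partitions satisfy the conditions.

221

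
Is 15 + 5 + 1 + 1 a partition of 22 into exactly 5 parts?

No

The parts sum to 22, and the condition 'there are exactly 5 summands' is violated.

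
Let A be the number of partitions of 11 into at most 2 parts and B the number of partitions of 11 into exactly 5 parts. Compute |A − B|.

Partitions of 11 into at most 2 parts: 6.
Partitions of 11 into exactly 5 parts: 10.
|6 − 10| = 4.

4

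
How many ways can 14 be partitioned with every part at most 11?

A full systematic count gives 131.

131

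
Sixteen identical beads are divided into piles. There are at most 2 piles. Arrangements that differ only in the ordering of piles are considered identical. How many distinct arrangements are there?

9

Listing the qualifying partitions of 16:
16
15,1
14,2
13,3
12,4
11,5
10,6
9,7
8,8
Counting gives 9.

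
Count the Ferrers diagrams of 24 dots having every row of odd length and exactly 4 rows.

23

They are:
21 + 1 + 1 + 1
19 + 3 + 1 + 1
17 + 5 + 1 + 1
17 + 3 + 3 + 1
15 + 7 + 1 + 1
15 + 5 + 3 + 1
15 + 3 + 3 + 3
13 + 9 + 1 + 1
13 + 7 + 3 + 1
13 + 5 + 5 + 1
13 + 5 + 3 + 3
11 + 11 + 1 + 1
11 + 9 + 3 + 1
11 + 7 + 5 + 1
11 + 7 + 3 + 3
11 + 5 + 5 + 3
9 + 9 + 5 + 1
9 + 9 + 3 + 3
9 + 7 + 7 + 1
9 + 7 + 5 + 3
9 + 5 + 5 + 5
7 + 7 + 7 + 3
7 + 7 + 5 + 5
That's 23 in total.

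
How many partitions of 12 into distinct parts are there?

Listing the qualifying partitions of 12:
12
11 + 1
10 + 2
9 + 3
9 + 2 + 1
8 + 4
8 + 3 + 1
7 + 5
7 + 4 + 1
7 + 3 + 2
6 + 5 + 1
6 + 4 + 2
6 + 3 + 2 + 1
5 + 4 + 3
5 + 4 + 2 + 1

15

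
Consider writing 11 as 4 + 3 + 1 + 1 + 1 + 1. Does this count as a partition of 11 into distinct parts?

The parts sum to 11, and the condition 'all summands are distinct' is violated.

No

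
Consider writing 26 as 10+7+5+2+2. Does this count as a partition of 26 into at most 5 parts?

The parts sum to 26, and the condition 'there are at most 5 summands' holds.

Yes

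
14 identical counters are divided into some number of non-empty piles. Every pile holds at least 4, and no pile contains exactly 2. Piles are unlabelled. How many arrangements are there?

Listing the qualifying partitions of 14:
14
4,10
5,9
6,8
7,7
4,4,6
4,5,5

7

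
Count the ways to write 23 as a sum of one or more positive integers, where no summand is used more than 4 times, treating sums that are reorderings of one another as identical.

A full systematic count gives 769.

769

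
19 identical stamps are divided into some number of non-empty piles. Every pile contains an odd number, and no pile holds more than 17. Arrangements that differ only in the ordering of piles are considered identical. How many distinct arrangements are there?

A partial list (first 12 by largest part):
17 + 1 + 1
15 + 3 + 1
15 + 1 + 1 + 1 + 1
13 + 5 + 1
13 + 3 + 3
13 + 3 + 1 + 1 + 1
13 + 1 + 1 + 1 + 1 + 1 + 1
11 + 7 + 1
11 + 5 + 3
11 + 5 + 1 + 1 + 1
11 + 3 + 3 + 1 + 1
11 + 3 + 1 + 1 + 1 + 1 + 1
…and 41 more, for 53 total.

53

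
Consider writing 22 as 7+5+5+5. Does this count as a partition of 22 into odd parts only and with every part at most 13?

Yes

The parts sum to 22, and the condition 'every summand is odd' holds; the condition 'no summand exceeds 13' holds.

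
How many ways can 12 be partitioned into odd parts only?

15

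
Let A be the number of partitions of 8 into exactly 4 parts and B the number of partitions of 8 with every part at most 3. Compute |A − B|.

5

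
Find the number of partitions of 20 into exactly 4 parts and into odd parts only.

The partitions of 20 that satisfy the conditions:
17, 1, 1, 1
15, 3, 1, 1
13, 5, 1, 1
13, 3, 3, 1
11, 7, 1, 1
11, 5, 3, 1
11, 3, 3, 3
9, 9, 1, 1
9, 7, 3, 1
9, 5, 5, 1
9, 5, 3, 3
7, 7, 5, 1
7, 7, 3, 3
7, 5, 5, 3
5, 5, 5, 5

15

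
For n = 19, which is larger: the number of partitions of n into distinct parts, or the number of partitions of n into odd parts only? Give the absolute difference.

0

Partitions of 19 into distinct parts: 54.
Partitions of 19 into odd parts only: 54.
|54 − 54| = 0.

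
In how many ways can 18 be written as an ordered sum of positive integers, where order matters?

131072

Each of the 17 gaps between 18 units is either a break or not: 2^17 = 131072.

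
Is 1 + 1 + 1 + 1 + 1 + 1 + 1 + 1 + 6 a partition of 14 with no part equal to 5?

The parts sum to 14, and the condition 'no summand equals 5' holds.

Yes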